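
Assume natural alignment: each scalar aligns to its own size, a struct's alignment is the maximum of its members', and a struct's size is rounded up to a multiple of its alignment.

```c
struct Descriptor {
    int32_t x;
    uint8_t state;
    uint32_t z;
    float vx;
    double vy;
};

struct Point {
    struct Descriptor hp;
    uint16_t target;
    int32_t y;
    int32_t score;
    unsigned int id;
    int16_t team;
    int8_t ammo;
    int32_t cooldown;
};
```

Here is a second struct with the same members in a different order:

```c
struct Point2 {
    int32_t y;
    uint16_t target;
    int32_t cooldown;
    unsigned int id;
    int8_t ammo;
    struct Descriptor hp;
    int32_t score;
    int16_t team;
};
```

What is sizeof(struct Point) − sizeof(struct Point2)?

Descriptor: 0..4  x  (4B, 4-aligned); 4..5  state  (1B, 1-aligned); 5..8  -- padding (3B); 8..12  z  (4B, 4-aligned); 12..16  vx  (4B, 4-aligned); 16..24  vy  (8B, 8-aligned); sizeof = 24, alignof = 8
0..24  hp  (24B, 8-aligned)
24..26  target  (2B, 2-aligned)
26..28  -- padding (2B)
28..32  y  (4B, 4-aligned)
32..36  score  (4B, 4-aligned)
36..40  id  (4B, 4-aligned)
40..42  team  (2B, 2-aligned)
42..43  ammo  (1B, 1-aligned)
43..44  -- padding (1B)
44..48  cooldown  (4B, 4-aligned)
sizeof = 48, alignof = 8
— Point2 —
0..4  y  (4B, 4-aligned)
4..6  target  (2B, 2-aligned)
6..8  -- padding (2B)
8..12  cooldown  (4B, 4-aligned)
12..16  id  (4B, 4-aligned)
16..17  ammo  (1B, 1-aligned)
17..24  -- padding (7B)
24..48  hp  (24B, 8-aligned)
48..52  score  (4B, 4-aligned)
52..54  team  (2B, 2-aligned)
54..56  -- tail padding (2B)
sizeof = 56, alignof = 8
48 − 56 = -8

-8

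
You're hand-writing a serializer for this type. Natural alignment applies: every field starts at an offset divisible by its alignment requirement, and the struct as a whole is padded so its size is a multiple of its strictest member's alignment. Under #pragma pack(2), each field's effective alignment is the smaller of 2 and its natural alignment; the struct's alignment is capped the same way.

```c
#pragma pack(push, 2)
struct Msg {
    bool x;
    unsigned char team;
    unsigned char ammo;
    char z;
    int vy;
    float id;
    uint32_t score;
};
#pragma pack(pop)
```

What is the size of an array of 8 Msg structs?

128

0..1  x  (1B, 1-aligned)
1..2  team  (1B, 1-aligned)
2..3  ammo  (1B, 1-aligned)
3..4  z  (1B, 1-aligned)
4..8  vy  (4B, 2-aligned)
8..12  id  (4B, 2-aligned)
12..16  score  (4B, 2-aligned)
sizeof = 16, alignof = 2
array of 8: 8 × 16 = 128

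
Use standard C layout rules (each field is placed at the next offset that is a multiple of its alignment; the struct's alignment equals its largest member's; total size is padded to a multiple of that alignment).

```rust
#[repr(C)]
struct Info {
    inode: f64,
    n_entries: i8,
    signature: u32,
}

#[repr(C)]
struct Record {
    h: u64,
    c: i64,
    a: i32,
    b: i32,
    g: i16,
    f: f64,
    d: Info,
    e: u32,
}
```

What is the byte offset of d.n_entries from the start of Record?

48

Info: @0: inode [8B, align 8] → 8; @8: n_entries [1B, align 1] → 9; +3 pad (align 4); @12: signature [4B, align 4] → 16; size 16, align 8
@0: h [8B, align 8] → 8
@8: c [8B, align 8] → 16
@16: a [4B, align 4] → 20
@20: b [4B, align 4] → 24
@24: g [2B, align 2] → 26
+6 pad (align 8)
@32: f [8B, align 8] → 40
@40: d [16B, align 8] → 56
within Info: n_entries at 8
40 + 8 = 48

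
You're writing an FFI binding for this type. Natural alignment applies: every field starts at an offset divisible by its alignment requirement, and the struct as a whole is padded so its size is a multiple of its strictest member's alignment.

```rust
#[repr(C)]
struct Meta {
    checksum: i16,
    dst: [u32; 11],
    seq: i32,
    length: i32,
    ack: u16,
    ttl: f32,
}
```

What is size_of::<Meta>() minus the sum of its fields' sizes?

0..2  checksum  (2B, 2-aligned)
2..4  -- padding (2B)
4..48  dst  (44B, 4-aligned)
48..52  seq  (4B, 4-aligned)
52..56  length  (4B, 4-aligned)
56..58  ack  (2B, 2-aligned)
58..60  -- padding (2B)
60..64  ttl  (4B, 4-aligned)
sizeof = 64, alignof = 4
data bytes 60, size 64 → padding 4

4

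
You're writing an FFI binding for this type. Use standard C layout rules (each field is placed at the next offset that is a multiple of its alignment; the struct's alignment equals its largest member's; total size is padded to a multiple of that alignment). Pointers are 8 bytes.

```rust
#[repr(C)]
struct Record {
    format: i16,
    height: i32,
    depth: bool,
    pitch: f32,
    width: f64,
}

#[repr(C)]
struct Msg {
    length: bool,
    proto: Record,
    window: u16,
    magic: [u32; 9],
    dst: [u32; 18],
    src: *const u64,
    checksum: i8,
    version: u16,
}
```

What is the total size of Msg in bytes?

Record: 0..2  format  (2B, 2-aligned); 2..4  -- padding (2B); 4..8  height  (4B, 4-aligned); 8..9  depth  (1B, 1-aligned); 9..12  -- padding (3B); 12..16  pitch  (4B, 4-aligned); 16..24  width  (8B, 8-aligned); sizeof = 24, alignof = 8
0..1  length  (1B, 1-aligned)
1..8  -- padding (7B)
8..32  proto  (24B, 8-aligned)
32..34  window  (2B, 2-aligned)
34..36  -- padding (2B)
36..72  magic  (36B, 4-aligned)
72..144  dst  (72B, 4-aligned)
144..152  src  (8B, 8-aligned)
152..153  checksum  (1B, 1-aligned)
153..154  -- padding (1B)
154..156  version  (2B, 2-aligned)
156..160  -- tail padding (4B)
sizeof = 160, alignof = 8

160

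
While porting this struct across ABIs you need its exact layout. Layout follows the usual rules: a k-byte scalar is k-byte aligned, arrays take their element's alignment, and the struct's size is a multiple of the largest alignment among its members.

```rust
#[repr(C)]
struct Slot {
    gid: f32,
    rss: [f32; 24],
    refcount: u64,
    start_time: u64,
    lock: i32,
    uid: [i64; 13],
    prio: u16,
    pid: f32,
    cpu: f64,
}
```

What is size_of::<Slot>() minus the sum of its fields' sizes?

10

0..4  gid  (4B, 4-aligned)
4..100  rss  (96B, 4-aligned)
100..104  -- padding (4B)
104..112  refcount  (8B, 8-aligned)
112..120  start_time  (8B, 8-aligned)
120..124  lock  (4B, 4-aligned)
124..128  -- padding (4B)
128..232  uid  (104B, 8-aligned)
232..234  prio  (2B, 2-aligned)
234..236  -- padding (2B)
236..240  pid  (4B, 4-aligned)
240..248  cpu  (8B, 8-aligned)
sizeof = 248, alignof = 8
data bytes 238, size 248 → padding 10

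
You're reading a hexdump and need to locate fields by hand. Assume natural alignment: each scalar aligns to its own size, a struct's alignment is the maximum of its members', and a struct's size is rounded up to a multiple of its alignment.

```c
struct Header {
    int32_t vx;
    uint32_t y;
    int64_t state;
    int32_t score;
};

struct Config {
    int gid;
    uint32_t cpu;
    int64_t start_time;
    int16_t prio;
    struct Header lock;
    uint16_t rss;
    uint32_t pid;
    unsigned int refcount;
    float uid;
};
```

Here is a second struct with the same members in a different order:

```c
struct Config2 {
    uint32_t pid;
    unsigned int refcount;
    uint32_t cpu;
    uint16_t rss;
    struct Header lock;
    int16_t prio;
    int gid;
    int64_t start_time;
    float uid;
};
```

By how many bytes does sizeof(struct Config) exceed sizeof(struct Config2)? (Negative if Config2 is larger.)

0

Header: 0..4  vx  (4B, 4-aligned); 4..8  y  (4B, 4-aligned); 8..16  state  (8B, 8-aligned); 16..20  score  (4B, 4-aligned); 20..24  -- tail padding (4B); sizeof = 24, alignof = 8
0..4  gid  (4B, 4-aligned)
4..8  cpu  (4B, 4-aligned)
8..16  start_time  (8B, 8-aligned)
16..18  prio  (2B, 2-aligned)
18..24  -- padding (6B)
24..48  lock  (24B, 8-aligned)
48..50  rss  (2B, 2-aligned)
50..52  -- padding (2B)
52..56  pid  (4B, 4-aligned)
56..60  refcount  (4B, 4-aligned)
60..64  uid  (4B, 4-aligned)
sizeof = 64, alignof = 8
— Config2 —
0..4  pid  (4B, 4-aligned)
4..8  refcount  (4B, 4-aligned)
8..12  cpu  (4B, 4-aligned)
12..14  rss  (2B, 2-aligned)
14..16  -- padding (2B)
16..40  lock  (24B, 8-aligned)
40..42  prio  (2B, 2-aligned)
42..44  -- padding (2B)
44..48  gid  (4B, 4-aligned)
48..56  start_time  (8B, 8-aligned)
56..60  uid  (4B, 4-aligned)
60..64  -- tail padding (4B)
sizeof = 64, alignof = 8
64 − 64 = 0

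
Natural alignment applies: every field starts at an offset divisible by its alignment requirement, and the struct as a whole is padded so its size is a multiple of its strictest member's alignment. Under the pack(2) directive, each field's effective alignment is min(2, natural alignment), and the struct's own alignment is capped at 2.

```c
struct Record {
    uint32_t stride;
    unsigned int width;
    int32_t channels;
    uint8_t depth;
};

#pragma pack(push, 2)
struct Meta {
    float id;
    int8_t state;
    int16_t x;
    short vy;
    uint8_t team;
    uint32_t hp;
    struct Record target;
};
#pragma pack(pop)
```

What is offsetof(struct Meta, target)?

Record: stride at 0 (size 4, align 4) → ends 4; width at 4 (size 4, align 4) → ends 8; channels at 8 (size 4, align 4) → ends 12; depth at 12 (size 1, align 1) → ends 13; tail pad 3 to reach multiple of 4; total 16 bytes, alignment 4
id at 0 (size 4, align 2) → ends 4
state at 4 (size 1, align 1) → ends 5
pad 1 to align 2 for x
x at 6 (size 2, align 2) → ends 8
vy at 8 (size 2, align 2) → ends 10
team at 10 (size 1, align 1) → ends 11
pad 1 to align 2 for hp
hp at 12 (size 4, align 2) → ends 16
target at 16 (size 16, align 2) → ends 32

16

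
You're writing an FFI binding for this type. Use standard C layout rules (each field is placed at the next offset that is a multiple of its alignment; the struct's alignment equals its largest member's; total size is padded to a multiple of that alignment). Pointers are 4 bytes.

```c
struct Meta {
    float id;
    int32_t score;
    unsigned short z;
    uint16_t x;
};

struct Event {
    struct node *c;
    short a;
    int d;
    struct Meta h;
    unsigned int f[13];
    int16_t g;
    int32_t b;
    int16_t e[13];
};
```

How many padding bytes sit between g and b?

Meta: id at 0 (size 4, align 4) → ends 4; score at 4 (size 4, align 4) → ends 8; z at 8 (size 2, align 2) → ends 10; x at 10 (size 2, align 2) → ends 12; total 12 bytes, alignment 4
c at 0 (size 4, align 4) → ends 4
a at 4 (size 2, align 2) → ends 6
pad 2 to align 4 for d
d at 8 (size 4, align 4) → ends 12
h at 12 (size 12, align 4) → ends 24
f at 24 (size 52, align 4) → ends 76
g at 76 (size 2, align 2) → ends 78
pad 2 to align 4 for b
b at 80 (size 4, align 4) → ends 84

2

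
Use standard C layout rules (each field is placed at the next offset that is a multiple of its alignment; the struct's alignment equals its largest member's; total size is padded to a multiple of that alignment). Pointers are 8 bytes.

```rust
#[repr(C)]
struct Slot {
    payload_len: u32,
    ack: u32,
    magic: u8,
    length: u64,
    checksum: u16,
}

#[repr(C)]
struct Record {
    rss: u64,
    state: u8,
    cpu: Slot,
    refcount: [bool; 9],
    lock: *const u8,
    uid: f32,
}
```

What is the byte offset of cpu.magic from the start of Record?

24

Slot: @0: payload_len [4B, align 4] → 4; @4: ack [4B, align 4] → 8; @8: magic [1B, align 1] → 9; +7 pad (align 8); @16: length [8B, align 8] → 24; @24: checksum [2B, align 2] → 26; +6 tail pad (align 8); size 32, align 8
@0: rss [8B, align 8] → 8
@8: state [1B, align 1] → 9
+7 pad (align 8)
@16: cpu [32B, align 8] → 48
within Slot: magic at 8
16 + 8 = 24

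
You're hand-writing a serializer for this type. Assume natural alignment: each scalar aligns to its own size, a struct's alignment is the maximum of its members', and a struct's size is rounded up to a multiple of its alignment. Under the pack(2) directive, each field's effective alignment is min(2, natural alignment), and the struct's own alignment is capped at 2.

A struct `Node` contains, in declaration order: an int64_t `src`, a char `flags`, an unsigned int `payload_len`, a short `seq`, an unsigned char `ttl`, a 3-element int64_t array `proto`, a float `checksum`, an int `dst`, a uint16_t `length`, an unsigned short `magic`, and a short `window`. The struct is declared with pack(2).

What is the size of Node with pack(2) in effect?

56

src at 0 (size 8, align 2) → ends 8
flags at 8 (size 1, align 1) → ends 9
pad 1 to align 2 for payload_len
payload_len at 10 (size 4, align 2) → ends 14
seq at 14 (size 2, align 2) → ends 16
ttl at 16 (size 1, align 1) → ends 17
pad 1 to align 2 for proto
proto at 18 (size 24, align 2) → ends 42
checksum at 42 (size 4, align 2) → ends 46
dst at 46 (size 4, align 2) → ends 50
length at 50 (size 2, align 2) → ends 52
magic at 52 (size 2, align 2) → ends 54
window at 54 (size 2, align 2) → ends 56
total 56 bytes, alignment 2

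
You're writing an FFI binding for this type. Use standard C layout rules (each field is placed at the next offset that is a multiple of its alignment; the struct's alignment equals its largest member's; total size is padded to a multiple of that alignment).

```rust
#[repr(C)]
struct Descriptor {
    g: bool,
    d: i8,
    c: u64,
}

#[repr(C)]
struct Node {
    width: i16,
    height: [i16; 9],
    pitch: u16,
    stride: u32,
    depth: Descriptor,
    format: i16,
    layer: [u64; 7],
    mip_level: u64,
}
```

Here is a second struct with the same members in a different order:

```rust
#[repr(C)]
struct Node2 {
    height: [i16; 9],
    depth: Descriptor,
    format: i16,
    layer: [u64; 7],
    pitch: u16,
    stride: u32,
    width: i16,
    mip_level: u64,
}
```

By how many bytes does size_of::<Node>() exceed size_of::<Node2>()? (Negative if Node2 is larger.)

-8

Descriptor: @0: g [1B, align 1] → 1; @1: d [1B, align 1] → 2; +6 pad (align 8); @8: c [8B, align 8] → 16; size 16, align 8
@0: width [2B, align 2] → 2
@2: height [18B, align 2] → 20
@20: pitch [2B, align 2] → 22
+2 pad (align 4)
@24: stride [4B, align 4] → 28
+4 pad (align 8)
@32: depth [16B, align 8] → 48
@48: format [2B, align 2] → 50
+6 pad (align 8)
@56: layer [56B, align 8] → 112
@112: mip_level [8B, align 8] → 120
size 120, align 8
— Node2 —
@0: height [18B, align 2] → 18
+6 pad (align 8)
@24: depth [16B, align 8] → 40
@40: format [2B, align 2] → 42
+6 pad (align 8)
@48: layer [56B, align 8] → 104
@104: pitch [2B, align 2] → 106
+2 pad (align 4)
@108: stride [4B, align 4] → 112
@112: width [2B, align 2] → 114
+6 pad (align 8)
@120: mip_level [8B, align 8] → 128
size 128, align 8
120 − 128 = -8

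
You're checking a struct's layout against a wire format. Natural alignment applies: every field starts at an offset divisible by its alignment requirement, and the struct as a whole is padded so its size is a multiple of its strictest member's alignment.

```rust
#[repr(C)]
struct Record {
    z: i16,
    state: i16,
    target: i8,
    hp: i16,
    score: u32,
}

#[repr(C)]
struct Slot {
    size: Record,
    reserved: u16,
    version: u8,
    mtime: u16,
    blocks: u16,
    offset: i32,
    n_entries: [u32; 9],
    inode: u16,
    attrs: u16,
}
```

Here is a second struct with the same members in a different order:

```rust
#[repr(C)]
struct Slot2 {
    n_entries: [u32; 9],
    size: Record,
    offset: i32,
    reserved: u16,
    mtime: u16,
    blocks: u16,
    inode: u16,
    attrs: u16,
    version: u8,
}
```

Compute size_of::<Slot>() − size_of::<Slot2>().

Record: @0: z [2B, align 2] → 2; @2: state [2B, align 2] → 4; @4: target [1B, align 1] → 5; +1 pad (align 2); @6: hp [2B, align 2] → 8; @8: score [4B, align 4] → 12; size 12, align 4
@0: size [12B, align 4] → 12
@12: reserved [2B, align 2] → 14
@14: version [1B, align 1] → 15
+1 pad (align 2)
@16: mtime [2B, align 2] → 18
@18: blocks [2B, align 2] → 20
@20: offset [4B, align 4] → 24
@24: n_entries [36B, align 4] → 60
@60: inode [2B, align 2] → 62
@62: attrs [2B, align 2] → 64
size 64, align 4
— Slot2 —
@0: n_entries [36B, align 4] → 36
@36: size [12B, align 4] → 48
@48: offset [4B, align 4] → 52
@52: reserved [2B, align 2] → 54
@54: mtime [2B, align 2] → 56
@56: blocks [2B, align 2] → 58
@58: inode [2B, align 2] → 60
@60: attrs [2B, align 2] → 62
@62: version [1B, align 1] → 63
+1 tail pad (align 4)
size 64, align 4
64 − 64 = 0

0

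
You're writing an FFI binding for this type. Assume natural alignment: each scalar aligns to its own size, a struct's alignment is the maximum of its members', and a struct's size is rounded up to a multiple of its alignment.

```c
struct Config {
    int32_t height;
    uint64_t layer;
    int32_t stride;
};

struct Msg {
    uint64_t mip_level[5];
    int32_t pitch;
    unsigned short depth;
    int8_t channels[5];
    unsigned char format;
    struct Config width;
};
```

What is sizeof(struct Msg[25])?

Config: @0: height [4B, align 4] → 4; +4 pad (align 8); @8: layer [8B, align 8] → 16; @16: stride [4B, align 4] → 20; +4 tail pad (align 8); size 24, align 8
@0: mip_level [40B, align 8] → 40
@40: pitch [4B, align 4] → 44
@44: depth [2B, align 2] → 46
@46: channels [5B, align 1] → 51
@51: format [1B, align 1] → 52
+4 pad (align 8)
@56: width [24B, align 8] → 80
size 80, align 8
array of 25: 25 × 80 = 2000

2000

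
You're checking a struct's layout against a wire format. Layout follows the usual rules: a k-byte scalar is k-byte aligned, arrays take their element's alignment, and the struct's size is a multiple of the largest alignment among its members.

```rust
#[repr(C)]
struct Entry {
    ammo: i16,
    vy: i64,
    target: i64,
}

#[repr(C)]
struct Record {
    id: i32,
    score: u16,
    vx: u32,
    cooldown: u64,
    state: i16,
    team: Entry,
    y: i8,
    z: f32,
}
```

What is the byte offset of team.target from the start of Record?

48

Entry: 0..2  ammo  (2B, 2-aligned); 2..8  -- padding (6B); 8..16  vy  (8B, 8-aligned); 16..24  target  (8B, 8-aligned); sizeof = 24, alignof = 8
0..4  id  (4B, 4-aligned)
4..6  score  (2B, 2-aligned)
6..8  -- padding (2B)
8..12  vx  (4B, 4-aligned)
12..16  -- padding (4B)
16..24  cooldown  (8B, 8-aligned)
24..26  state  (2B, 2-aligned)
26..32  -- padding (6B)
32..56  team  (24B, 8-aligned)
within Entry: target at 16
32 + 16 = 48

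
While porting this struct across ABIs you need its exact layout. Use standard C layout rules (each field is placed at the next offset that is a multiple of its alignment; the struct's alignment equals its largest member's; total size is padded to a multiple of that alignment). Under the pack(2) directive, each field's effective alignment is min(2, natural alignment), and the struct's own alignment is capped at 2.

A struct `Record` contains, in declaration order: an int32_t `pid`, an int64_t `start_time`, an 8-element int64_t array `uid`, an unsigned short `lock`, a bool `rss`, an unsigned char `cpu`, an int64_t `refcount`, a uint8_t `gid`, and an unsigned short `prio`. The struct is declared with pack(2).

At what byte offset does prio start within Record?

90

0..4  pid  (4B, 2-aligned)
4..12  start_time  (8B, 2-aligned)
12..76  uid  (64B, 2-aligned)
76..78  lock  (2B, 2-aligned)
78..79  rss  (1B, 1-aligned)
79..80  cpu  (1B, 1-aligned)
80..88  refcount  (8B, 2-aligned)
88..89  gid  (1B, 1-aligned)
89..90  -- padding (1B)
90..92  prio  (2B, 2-aligned)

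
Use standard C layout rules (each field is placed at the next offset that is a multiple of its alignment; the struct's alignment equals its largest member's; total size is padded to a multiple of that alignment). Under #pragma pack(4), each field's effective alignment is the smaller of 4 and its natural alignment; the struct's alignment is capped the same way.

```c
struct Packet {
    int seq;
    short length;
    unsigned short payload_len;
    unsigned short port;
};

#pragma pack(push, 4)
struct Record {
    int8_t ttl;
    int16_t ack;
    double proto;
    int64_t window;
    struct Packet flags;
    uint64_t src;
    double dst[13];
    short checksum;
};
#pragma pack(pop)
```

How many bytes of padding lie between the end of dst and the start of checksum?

0

Packet: @0: seq [4B, align 4] → 4; @4: length [2B, align 2] → 6; @6: payload_len [2B, align 2] → 8; @8: port [2B, align 2] → 10; +2 tail pad (align 4); size 12, align 4
@0: ttl [1B, align 1] → 1
+1 pad (align 2)
@2: ack [2B, align 2] → 4
@4: proto [8B, align 4] → 12
@12: window [8B, align 4] → 20
@20: flags [12B, align 4] → 32
@32: src [8B, align 4] → 40
@40: dst [104B, align 4] → 144
@144: checksum [2B, align 2] → 146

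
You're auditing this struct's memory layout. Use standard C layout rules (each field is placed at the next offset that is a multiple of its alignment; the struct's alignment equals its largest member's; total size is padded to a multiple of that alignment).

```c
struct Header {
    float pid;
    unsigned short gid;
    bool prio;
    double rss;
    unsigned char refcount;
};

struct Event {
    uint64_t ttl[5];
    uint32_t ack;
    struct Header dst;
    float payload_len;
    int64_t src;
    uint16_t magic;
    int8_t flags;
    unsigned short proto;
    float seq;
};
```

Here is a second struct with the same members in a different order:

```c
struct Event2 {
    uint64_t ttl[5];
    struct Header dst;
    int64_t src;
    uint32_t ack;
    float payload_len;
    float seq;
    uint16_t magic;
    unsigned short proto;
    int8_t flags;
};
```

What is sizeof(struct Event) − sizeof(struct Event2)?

Header: @0: pid [4B, align 4] → 4; @4: gid [2B, align 2] → 6; @6: prio [1B, align 1] → 7; +1 pad (align 8); @8: rss [8B, align 8] → 16; @16: refcount [1B, align 1] → 17; +7 tail pad (align 8); size 24, align 8
@0: ttl [40B, align 8] → 40
@40: ack [4B, align 4] → 44
+4 pad (align 8)
@48: dst [24B, align 8] → 72
@72: payload_len [4B, align 4] → 76
+4 pad (align 8)
@80: src [8B, align 8] → 88
@88: magic [2B, align 2] → 90
@90: flags [1B, align 1] → 91
+1 pad (align 2)
@92: proto [2B, align 2] → 94
+2 pad (align 4)
@96: seq [4B, align 4] → 100
+4 tail pad (align 8)
size 104, align 8
— Event2 —
@0: ttl [40B, align 8] → 40
@40: dst [24B, align 8] → 64
@64: src [8B, align 8] → 72
@72: ack [4B, align 4] → 76
@76: payload_len [4B, align 4] → 80
@80: seq [4B, align 4] → 84
@84: magic [2B, align 2] → 86
@86: proto [2B, align 2] → 88
@88: flags [1B, align 1] → 89
+7 tail pad (align 8)
size 96, align 8
104 − 96 = 8

8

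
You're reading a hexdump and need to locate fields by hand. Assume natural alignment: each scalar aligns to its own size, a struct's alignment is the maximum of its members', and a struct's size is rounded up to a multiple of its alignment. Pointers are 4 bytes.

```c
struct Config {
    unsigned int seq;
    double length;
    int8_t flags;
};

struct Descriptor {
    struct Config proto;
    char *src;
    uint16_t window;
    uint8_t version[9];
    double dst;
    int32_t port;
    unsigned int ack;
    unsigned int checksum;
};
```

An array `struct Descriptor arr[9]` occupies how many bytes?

576

Config: @0: seq [4B, align 4] → 4; +4 pad (align 8); @8: length [8B, align 8] → 16; @16: flags [1B, align 1] → 17; +7 tail pad (align 8); size 24, align 8
@0: proto [24B, align 8] → 24
@24: src [4B, align 4] → 28
@28: window [2B, align 2] → 30
@30: version [9B, align 1] → 39
+1 pad (align 8)
@40: dst [8B, align 8] → 48
@48: port [4B, align 4] → 52
@52: ack [4B, align 4] → 56
@56: checksum [4B, align 4] → 60
+4 tail pad (align 8)
size 64, align 8
array of 9: 9 × 64 = 576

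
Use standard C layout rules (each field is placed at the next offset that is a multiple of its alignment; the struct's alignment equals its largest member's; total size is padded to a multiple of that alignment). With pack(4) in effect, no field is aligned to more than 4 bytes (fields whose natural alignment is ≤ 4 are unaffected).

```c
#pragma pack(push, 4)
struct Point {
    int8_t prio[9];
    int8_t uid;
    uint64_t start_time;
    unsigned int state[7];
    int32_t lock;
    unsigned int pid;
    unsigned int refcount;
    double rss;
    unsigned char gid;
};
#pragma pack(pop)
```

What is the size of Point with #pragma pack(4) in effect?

@0: prio [9B, align 1] → 9
@9: uid [1B, align 1] → 10
+2 pad (align 4)
@12: start_time [8B, align 4] → 20
@20: state [28B, align 4] → 48
@48: lock [4B, align 4] → 52
@52: pid [4B, align 4] → 56
@56: refcount [4B, align 4] → 60
@60: rss [8B, align 4] → 68
@68: gid [1B, align 1] → 69
+3 tail pad (align 4)
size 72, align 4

72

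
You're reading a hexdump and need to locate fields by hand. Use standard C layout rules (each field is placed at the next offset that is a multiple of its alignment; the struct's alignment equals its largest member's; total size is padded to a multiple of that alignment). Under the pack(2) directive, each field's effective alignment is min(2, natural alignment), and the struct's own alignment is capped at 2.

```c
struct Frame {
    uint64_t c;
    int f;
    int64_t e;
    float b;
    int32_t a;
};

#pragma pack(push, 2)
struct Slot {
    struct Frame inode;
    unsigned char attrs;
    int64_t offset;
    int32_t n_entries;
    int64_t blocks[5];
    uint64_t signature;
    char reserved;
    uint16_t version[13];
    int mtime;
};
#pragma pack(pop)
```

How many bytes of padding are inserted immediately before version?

Frame: c at 0 (size 8, align 8) → ends 8; f at 8 (size 4, align 4) → ends 12; pad 4 to align 8 for e; e at 16 (size 8, align 8) → ends 24; b at 24 (size 4, align 4) → ends 28; a at 28 (size 4, align 4) → ends 32; total 32 bytes, alignment 8
inode at 0 (size 32, align 2) → ends 32
attrs at 32 (size 1, align 1) → ends 33
pad 1 to align 2 for offset
offset at 34 (size 8, align 2) → ends 42
n_entries at 42 (size 4, align 2) → ends 46
blocks at 46 (size 40, align 2) → ends 86
signature at 86 (size 8, align 2) → ends 94
reserved at 94 (size 1, align 1) → ends 95
pad 1 to align 2 for version
version at 96 (size 26, align 2) → ends 122

1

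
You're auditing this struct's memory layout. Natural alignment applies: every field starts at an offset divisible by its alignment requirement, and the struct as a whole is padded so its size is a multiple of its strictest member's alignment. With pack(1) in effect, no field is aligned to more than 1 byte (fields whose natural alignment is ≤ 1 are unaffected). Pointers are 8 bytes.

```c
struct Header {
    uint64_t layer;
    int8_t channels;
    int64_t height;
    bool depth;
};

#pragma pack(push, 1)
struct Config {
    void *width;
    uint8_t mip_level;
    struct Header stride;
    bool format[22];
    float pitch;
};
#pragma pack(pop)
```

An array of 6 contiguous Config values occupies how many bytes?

Header: @0: layer [8B, align 8] → 8; @8: channels [1B, align 1] → 9; +7 pad (align 8); @16: height [8B, align 8] → 24; @24: depth [1B, align 1] → 25; +7 tail pad (align 8); size 32, align 8
@0: width [8B, align 1] → 8
@8: mip_level [1B, align 1] → 9
@9: stride [32B, align 1] → 41
@41: format [22B, align 1] → 63
@63: pitch [4B, align 1] → 67
size 67, align 1
array of 6: 6 × 67 = 402

402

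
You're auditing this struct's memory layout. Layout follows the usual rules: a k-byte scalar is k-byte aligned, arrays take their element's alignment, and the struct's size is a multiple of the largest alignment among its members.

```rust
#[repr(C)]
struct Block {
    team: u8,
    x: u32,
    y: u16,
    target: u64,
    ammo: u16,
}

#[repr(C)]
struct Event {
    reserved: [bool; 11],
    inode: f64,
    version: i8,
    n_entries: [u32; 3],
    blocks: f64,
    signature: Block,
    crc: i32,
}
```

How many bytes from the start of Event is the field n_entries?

28

Block: @0: team [1B, align 1] → 1; +3 pad (align 4); @4: x [4B, align 4] → 8; @8: y [2B, align 2] → 10; +6 pad (align 8); @16: target [8B, align 8] → 24; @24: ammo [2B, align 2] → 26; +6 tail pad (align 8); size 32, align 8
@0: reserved [11B, align 1] → 11
+5 pad (align 8)
@16: inode [8B, align 8] → 24
@24: version [1B, align 1] → 25
+3 pad (align 4)
@28: n_entries [12B, align 4] → 40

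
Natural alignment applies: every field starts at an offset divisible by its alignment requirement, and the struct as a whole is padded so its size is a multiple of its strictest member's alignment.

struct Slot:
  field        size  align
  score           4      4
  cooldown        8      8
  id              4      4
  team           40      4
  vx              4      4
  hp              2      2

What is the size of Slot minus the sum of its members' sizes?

10

0..4  score  (4B, 4-aligned)
4..8  -- padding (4B)
8..16  cooldown  (8B, 8-aligned)
16..20  id  (4B, 4-aligned)
20..60  team  (40B, 4-aligned)
60..64  vx  (4B, 4-aligned)
64..66  hp  (2B, 2-aligned)
66..72  -- tail padding (6B)
sizeof = 72, alignof = 8
data bytes 62, size 72 → padding 10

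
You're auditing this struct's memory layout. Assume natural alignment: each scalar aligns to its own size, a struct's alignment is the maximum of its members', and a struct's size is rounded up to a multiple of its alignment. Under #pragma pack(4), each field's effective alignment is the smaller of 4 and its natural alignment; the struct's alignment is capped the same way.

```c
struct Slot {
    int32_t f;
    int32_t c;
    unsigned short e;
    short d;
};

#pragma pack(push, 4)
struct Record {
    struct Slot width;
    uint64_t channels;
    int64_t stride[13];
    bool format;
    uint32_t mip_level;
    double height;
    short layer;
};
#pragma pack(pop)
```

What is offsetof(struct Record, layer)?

Slot: f at 0 (size 4, align 4) → ends 4; c at 4 (size 4, align 4) → ends 8; e at 8 (size 2, align 2) → ends 10; d at 10 (size 2, align 2) → ends 12; total 12 bytes, alignment 4
width at 0 (size 12, align 4) → ends 12
channels at 12 (size 8, align 4) → ends 20
stride at 20 (size 104, align 4) → ends 124
format at 124 (size 1, align 1) → ends 125
pad 3 to align 4 for mip_level
mip_level at 128 (size 4, align 4) → ends 132
height at 132 (size 8, align 4) → ends 140
layer at 140 (size 2, align 2) → ends 142

140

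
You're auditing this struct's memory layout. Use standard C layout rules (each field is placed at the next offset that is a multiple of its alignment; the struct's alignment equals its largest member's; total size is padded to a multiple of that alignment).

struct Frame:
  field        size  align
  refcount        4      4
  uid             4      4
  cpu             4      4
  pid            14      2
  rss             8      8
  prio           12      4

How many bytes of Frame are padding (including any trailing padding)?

refcount at 0 (size 4, align 4) → ends 4
uid at 4 (size 4, align 4) → ends 8
cpu at 8 (size 4, align 4) → ends 12
pid at 12 (size 14, align 2) → ends 26
pad 6 to align 8 for rss
rss at 32 (size 8, align 8) → ends 40
prio at 40 (size 12, align 4) → ends 52
tail pad 4 to reach multiple of 8
total 56 bytes, alignment 8
data bytes 46, size 56 → padding 10

10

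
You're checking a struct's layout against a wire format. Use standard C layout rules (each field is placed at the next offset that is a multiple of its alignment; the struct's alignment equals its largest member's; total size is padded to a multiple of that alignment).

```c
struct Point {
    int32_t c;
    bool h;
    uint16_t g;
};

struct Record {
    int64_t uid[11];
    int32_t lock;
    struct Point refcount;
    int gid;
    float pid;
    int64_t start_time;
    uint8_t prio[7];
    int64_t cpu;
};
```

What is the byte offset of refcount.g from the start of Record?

Point: 0..4  c  (4B, 4-aligned); 4..5  h  (1B, 1-aligned); 5..6  -- padding (1B); 6..8  g  (2B, 2-aligned); sizeof = 8, alignof = 4
0..88  uid  (88B, 8-aligned)
88..92  lock  (4B, 4-aligned)
92..100  refcount  (8B, 4-aligned)
within Point: g at 6
92 + 6 = 98

98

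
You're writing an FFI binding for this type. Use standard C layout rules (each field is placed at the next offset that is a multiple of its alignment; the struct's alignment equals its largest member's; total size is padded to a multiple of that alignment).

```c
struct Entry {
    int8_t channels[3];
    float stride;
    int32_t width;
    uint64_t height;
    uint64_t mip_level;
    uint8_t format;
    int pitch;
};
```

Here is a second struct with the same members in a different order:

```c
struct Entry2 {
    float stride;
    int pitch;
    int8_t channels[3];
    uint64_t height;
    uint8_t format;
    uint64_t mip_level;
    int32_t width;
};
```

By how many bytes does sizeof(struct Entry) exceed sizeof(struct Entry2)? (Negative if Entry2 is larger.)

0..3  channels  (3B, 1-aligned)
3..4  -- padding (1B)
4..8  stride  (4B, 4-aligned)
8..12  width  (4B, 4-aligned)
12..16  -- padding (4B)
16..24  height  (8B, 8-aligned)
24..32  mip_level  (8B, 8-aligned)
32..33  format  (1B, 1-aligned)
33..36  -- padding (3B)
36..40  pitch  (4B, 4-aligned)
sizeof = 40, alignof = 8
— Entry2 —
0..4  stride  (4B, 4-aligned)
4..8  pitch  (4B, 4-aligned)
8..11  channels  (3B, 1-aligned)
11..16  -- padding (5B)
16..24  height  (8B, 8-aligned)
24..25  format  (1B, 1-aligned)
25..32  -- padding (7B)
32..40  mip_level  (8B, 8-aligned)
40..44  width  (4B, 4-aligned)
44..48  -- tail padding (4B)
sizeof = 48, alignof = 8
40 − 48 = -8

-8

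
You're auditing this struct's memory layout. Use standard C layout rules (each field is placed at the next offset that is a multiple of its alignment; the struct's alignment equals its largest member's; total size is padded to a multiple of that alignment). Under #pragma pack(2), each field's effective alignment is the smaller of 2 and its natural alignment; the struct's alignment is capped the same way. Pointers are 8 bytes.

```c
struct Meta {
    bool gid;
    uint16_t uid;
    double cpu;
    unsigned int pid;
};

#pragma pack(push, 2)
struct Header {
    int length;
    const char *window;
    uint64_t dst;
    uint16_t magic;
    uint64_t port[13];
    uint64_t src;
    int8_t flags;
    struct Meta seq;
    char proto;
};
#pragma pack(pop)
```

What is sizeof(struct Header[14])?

2268

Meta: @0: gid [1B, align 1] → 1; +1 pad (align 2); @2: uid [2B, align 2] → 4; +4 pad (align 8); @8: cpu [8B, align 8] → 16; @16: pid [4B, align 4] → 20; +4 tail pad (align 8); size 24, align 8
@0: length [4B, align 2] → 4
@4: window [8B, align 2] → 12
@12: dst [8B, align 2] → 20
@20: magic [2B, align 2] → 22
@22: port [104B, align 2] → 126
@126: src [8B, align 2] → 134
@134: flags [1B, align 1] → 135
+1 pad (align 2)
@136: seq [24B, align 2] → 160
@160: proto [1B, align 1] → 161
+1 tail pad (align 2)
size 162, align 2
array of 14: 14 × 162 = 2268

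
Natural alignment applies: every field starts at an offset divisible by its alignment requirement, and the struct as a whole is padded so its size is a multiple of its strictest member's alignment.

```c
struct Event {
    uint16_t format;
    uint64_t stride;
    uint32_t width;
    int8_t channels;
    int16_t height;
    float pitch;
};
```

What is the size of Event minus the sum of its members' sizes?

11

format at 0 (size 2, align 2) → ends 2
pad 6 to align 8 for stride
stride at 8 (size 8, align 8) → ends 16
width at 16 (size 4, align 4) → ends 20
channels at 20 (size 1, align 1) → ends 21
pad 1 to align 2 for height
height at 22 (size 2, align 2) → ends 24
pitch at 24 (size 4, align 4) → ends 28
tail pad 4 to reach multiple of 8
total 32 bytes, alignment 8
data bytes 21, size 32 → padding 11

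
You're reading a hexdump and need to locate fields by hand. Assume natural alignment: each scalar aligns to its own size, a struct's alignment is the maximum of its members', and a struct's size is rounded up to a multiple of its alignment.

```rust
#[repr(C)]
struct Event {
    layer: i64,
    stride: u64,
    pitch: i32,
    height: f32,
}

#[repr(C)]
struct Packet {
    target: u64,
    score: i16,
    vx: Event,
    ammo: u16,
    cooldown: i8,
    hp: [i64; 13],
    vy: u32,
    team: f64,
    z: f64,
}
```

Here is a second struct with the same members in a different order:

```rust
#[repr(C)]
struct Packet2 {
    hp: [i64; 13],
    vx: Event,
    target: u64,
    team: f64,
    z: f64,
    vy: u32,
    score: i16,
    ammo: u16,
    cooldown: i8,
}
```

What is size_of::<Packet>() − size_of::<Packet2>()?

Event: layer at 0 (size 8, align 8) → ends 8; stride at 8 (size 8, align 8) → ends 16; pitch at 16 (size 4, align 4) → ends 20; height at 20 (size 4, align 4) → ends 24; total 24 bytes, alignment 8
target at 0 (size 8, align 8) → ends 8
score at 8 (size 2, align 2) → ends 10
pad 6 to align 8 for vx
vx at 16 (size 24, align 8) → ends 40
ammo at 40 (size 2, align 2) → ends 42
cooldown at 42 (size 1, align 1) → ends 43
pad 5 to align 8 for hp
hp at 48 (size 104, align 8) → ends 152
vy at 152 (size 4, align 4) → ends 156
pad 4 to align 8 for team
team at 160 (size 8, align 8) → ends 168
z at 168 (size 8, align 8) → ends 176
total 176 bytes, alignment 8
— Packet2 —
hp at 0 (size 104, align 8) → ends 104
vx at 104 (size 24, align 8) → ends 128
target at 128 (size 8, align 8) → ends 136
team at 136 (size 8, align 8) → ends 144
z at 144 (size 8, align 8) → ends 152
vy at 152 (size 4, align 4) → ends 156
score at 156 (size 2, align 2) → ends 158
ammo at 158 (size 2, align 2) → ends 160
cooldown at 160 (size 1, align 1) → ends 161
tail pad 7 to reach multiple of 8
total 168 bytes, alignment 8
176 − 168 = 8

8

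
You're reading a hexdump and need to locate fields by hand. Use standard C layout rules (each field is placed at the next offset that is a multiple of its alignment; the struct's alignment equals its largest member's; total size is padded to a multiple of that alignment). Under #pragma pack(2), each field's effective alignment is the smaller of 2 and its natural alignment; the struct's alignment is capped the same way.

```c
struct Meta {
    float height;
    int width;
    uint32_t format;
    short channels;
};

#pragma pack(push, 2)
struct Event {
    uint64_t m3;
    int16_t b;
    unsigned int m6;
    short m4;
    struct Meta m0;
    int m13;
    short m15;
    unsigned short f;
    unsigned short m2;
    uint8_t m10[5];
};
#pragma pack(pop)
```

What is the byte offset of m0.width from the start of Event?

20

Meta: 0..4  height  (4B, 4-aligned); 4..8  width  (4B, 4-aligned); 8..12  format  (4B, 4-aligned); 12..14  channels  (2B, 2-aligned); 14..16  -- tail padding (2B); sizeof = 16, alignof = 4
0..8  m3  (8B, 2-aligned)
8..10  b  (2B, 2-aligned)
10..14  m6  (4B, 2-aligned)
14..16  m4  (2B, 2-aligned)
16..32  m0  (16B, 2-aligned)
within Meta: width at 4
16 + 4 = 20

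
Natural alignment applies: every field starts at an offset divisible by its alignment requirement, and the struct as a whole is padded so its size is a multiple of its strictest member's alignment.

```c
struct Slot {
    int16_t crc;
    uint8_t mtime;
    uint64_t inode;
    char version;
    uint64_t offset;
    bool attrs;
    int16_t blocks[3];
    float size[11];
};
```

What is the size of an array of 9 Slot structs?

@0: crc [2B, align 2] → 2
@2: mtime [1B, align 1] → 3
+5 pad (align 8)
@8: inode [8B, align 8] → 16
@16: version [1B, align 1] → 17
+7 pad (align 8)
@24: offset [8B, align 8] → 32
@32: attrs [1B, align 1] → 33
+1 pad (align 2)
@34: blocks [6B, align 2] → 40
@40: size [44B, align 4] → 84
+4 tail pad (align 8)
size 88, align 8
array of 9: 9 × 88 = 792

792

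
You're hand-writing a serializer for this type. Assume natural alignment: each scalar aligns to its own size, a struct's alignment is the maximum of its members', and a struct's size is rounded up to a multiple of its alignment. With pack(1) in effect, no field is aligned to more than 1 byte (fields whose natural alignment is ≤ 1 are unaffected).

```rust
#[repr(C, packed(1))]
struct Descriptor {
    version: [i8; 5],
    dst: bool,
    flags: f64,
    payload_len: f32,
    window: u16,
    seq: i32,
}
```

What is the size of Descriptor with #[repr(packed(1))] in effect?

24

version at 0 (size 5, align 1) → ends 5
dst at 5 (size 1, align 1) → ends 6
flags at 6 (size 8, align 1) → ends 14
payload_len at 14 (size 4, align 1) → ends 18
window at 18 (size 2, align 1) → ends 20
seq at 20 (size 4, align 1) → ends 24
total 24 bytes, alignment 1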